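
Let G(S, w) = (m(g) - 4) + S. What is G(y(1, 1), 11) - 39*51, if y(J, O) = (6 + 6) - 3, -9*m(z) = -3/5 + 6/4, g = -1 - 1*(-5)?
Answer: -19841/10 ≈ -1984.1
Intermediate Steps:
g = 4 (g = -1 + 5 = 4)
m(z) = -⅒ (m(z) = -(-3/5 + 6/4)/9 = -(-3*⅕ + 6*(¼))/9 = -(-⅗ + 3/2)/9 = -⅑*9/10 = -⅒)
y(J, O) = 9 (y(J, O) = 12 - 3 = 9)
G(S, w) = -41/10 + S (G(S, w) = (-⅒ - 4) + S = -41/10 + S)
G(y(1, 1), 11) - 39*51 = (-41/10 + 9) - 39*51 = 49/10 - 1989 = -19841/10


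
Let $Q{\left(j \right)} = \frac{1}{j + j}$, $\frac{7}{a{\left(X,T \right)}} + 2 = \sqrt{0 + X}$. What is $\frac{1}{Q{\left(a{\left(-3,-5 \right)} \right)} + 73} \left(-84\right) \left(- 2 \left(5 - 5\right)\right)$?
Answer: $0$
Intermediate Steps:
$a{\left(X,T \right)} = \frac{7}{-2 + \sqrt{X}}$ ($a{\left(X,T \right)} = \frac{7}{-2 + \sqrt{0 + X}} = \frac{7}{-2 + \sqrt{X}}$)
$Q{\left(j \right)} = \frac{1}{2 j}$
$\frac{1}{Q{\left(a{\left(-3,-5 \right)} \right)} + 73} \left(-84\right) \left(- 2 \left(5 - 5\right)\right) = \frac{1}{\frac{1}{2 \frac{7}{-2 + \sqrt{-3}}} + 73} \left(-84\right) \left(- 2 \left(5 - 5\right)\right) = \frac{1}{\frac{1}{2 \frac{7}{-2 + i \sqrt{3}}} + 73} \left(-84\right) \left(\left(-2\right) 0\right) = \frac{1}{\frac{- \frac{2}{7} + \frac{i \sqrt{3}}{7}}{2} + 73} \left(-84\right) 0 = \frac{1}{\left(- \frac{1}{7} + \frac{i \sqrt{3}}{14}\right) + 73} \left(-84\right) 0 = \frac{1}{\frac{510}{7} + \frac{i \sqrt{3}}{14}} \left(-84\right) 0 = - \frac{84}{\frac{510}{7} + \frac{i \sqrt{3}}{14}} \cdot 0 = 0$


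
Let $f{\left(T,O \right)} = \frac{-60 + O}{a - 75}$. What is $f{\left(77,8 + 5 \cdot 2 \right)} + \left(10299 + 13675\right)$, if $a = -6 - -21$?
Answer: $\frac{239747}{10} \approx 23975.0$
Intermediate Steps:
$a = 15$ ($a = -6 + 21 = 15$)
$f{\left(T,O \right)} = 1 - \frac{O}{60}$ ($f{\left(T,O \right)} = \frac{-60 + O}{15 - 75} = \frac{-60 + O}{-60} = \left(-60 + O\right) \left(- \frac{1}{60}\right) = 1 - \frac{O}{60}$)
$f{\left(77,8 + 5 \cdot 2 \right)} + \left(10299 + 13675\right) = \left(1 - \frac{8 + 5 \cdot 2}{60}\right) + \left(10299 + 13675\right) = \left(1 - \frac{8 + 10}{60}\right) + 23974 = \left(1 - \frac{3}{10}\right) + 23974 = \frac{7}{10} + 23974 = \frac{239747}{10}$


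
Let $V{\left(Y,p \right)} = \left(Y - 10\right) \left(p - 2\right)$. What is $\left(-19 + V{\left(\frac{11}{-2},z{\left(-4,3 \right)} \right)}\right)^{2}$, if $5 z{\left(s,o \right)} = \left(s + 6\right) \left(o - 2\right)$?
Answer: $\frac{841}{25} \approx 33.64$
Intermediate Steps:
$z{\left(s,o \right)} = \frac{\left(-2 + o\right) \left(6 + s\right)}{5}$ ($z{\left(s,o \right)} = \frac{\left(s + 6\right) \left(o - 2\right)}{5} = \frac{\left(6 + s\right) \left(-2 + o\right)}{5} = \frac{\left(-2 + o\right) \left(6 + s\right)}{5}$)
$V{\left(Y,p \right)} = \left(-10 + Y\right) \left(-2 + p\right)$
$\left(-19 + V{\left(\frac{11}{-2},z{\left(-4,3 \right)} \right)}\right)^{2} = \left(-19 + \left(20 - 10 \left(- \frac{12}{5} - - \frac{8}{5} + \frac{6}{5} \cdot 3 + \frac{1}{5} \cdot 3 \left(-4\right)\right) - 2 \frac{11}{-2} + \frac{11}{-2} \left(- \frac{12}{5} - - \frac{8}{5} + \frac{6}{5} \cdot 3 + \frac{1}{5} \cdot 3 \left(-4\right)\right)\right)\right)^{2} = \left(-19 + \left(20 - 10 \left(- \frac{12}{5} + \frac{8}{5} + \frac{18}{5} - \frac{12}{5}\right) - 2 \cdot 11 \left(- \frac{1}{2}\right) + 11 \left(- \frac{1}{2}\right) \left(- \frac{12}{5} + \frac{8}{5} + \frac{18}{5} - \frac{12}{5}\right)\right)\right)^{2} = \left(-19 - - \frac{124}{5}\right)^{2} = \left(-19 + \left(20 - 4 + 11 - \frac{11}{5}\right)\right)^{2} = \left(-19 + \frac{124}{5}\right)^{2} = \left(\frac{29}{5}\right)^{2} = \frac{841}{25}$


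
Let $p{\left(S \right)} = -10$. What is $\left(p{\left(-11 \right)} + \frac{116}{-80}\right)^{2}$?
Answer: $\frac{52441}{400} \approx 131.1$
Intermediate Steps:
$\left(p{\left(-11 \right)} + \frac{116}{-80}\right)^{2} = \left(-10 + \frac{116}{-80}\right)^{2} = \left(-10 + 116 \left(- \frac{1}{80}\right)\right)^{2} = \left(-10 - \frac{29}{20}\right)^{2} = \left(- \frac{229}{20}\right)^{2} = \frac{52441}{400}$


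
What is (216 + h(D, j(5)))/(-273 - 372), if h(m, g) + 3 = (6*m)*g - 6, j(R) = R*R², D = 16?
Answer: -4069/215 ≈ -18.926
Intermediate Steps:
j(R) = R³
h(m, g) = -9 + 6*g*m (h(m, g) = -3 + ((6*m)*g - 6) = -3 + (6*g*m - 6) = -3 + (-6 + 6*g*m) = -9 + 6*g*m)
(216 + h(D, j(5)))/(-273 - 372) = (216 + (-9 + 6*5³*16))/(-273 - 372) = (216 + (-9 + 6*125*16))/(-645) = (216 + (-9 + 12000))*(-1/645) = (216 + 11991)*(-1/645) = 12207*(-1/645) = -4069/215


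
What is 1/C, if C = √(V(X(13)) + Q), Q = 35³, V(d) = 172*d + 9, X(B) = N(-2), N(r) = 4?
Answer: √10893/21786 ≈ 0.0047907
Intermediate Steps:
X(B) = 4
V(d) = 9 + 172*d
Q = 42875
C = 2*√10893 (C = √((9 + 172*4) + 42875) = √((9 + 688) + 42875) = √(697 + 42875) = √43572 = 2*√10893 ≈ 208.74)
1/C = 1/(2*√10893) = √10893/21786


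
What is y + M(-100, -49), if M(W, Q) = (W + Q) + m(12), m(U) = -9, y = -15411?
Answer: -15569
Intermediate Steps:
M(W, Q) = -9 + Q + W (M(W, Q) = (W + Q) - 9 = (Q + W) - 9 = -9 + Q + W)
y + M(-100, -49) = -15411 + (-9 - 49 - 100) = -15411 - 158 = -15569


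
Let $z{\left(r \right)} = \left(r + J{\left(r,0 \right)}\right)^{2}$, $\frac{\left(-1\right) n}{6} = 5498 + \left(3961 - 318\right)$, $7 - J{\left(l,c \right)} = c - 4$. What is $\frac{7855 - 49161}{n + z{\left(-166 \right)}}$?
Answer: $\frac{41306}{30821} \approx 1.3402$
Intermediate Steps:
$J{\left(l,c \right)} = 11 - c$ ($J{\left(l,c \right)} = 7 - \left(c - 4\right) = 7 - \left(-4 + c\right) = 11 - c$)
$n = -54846$ ($n = - 6 \left(5498 + \left(3961 - 318\right)\right) = - 6 \left(5498 + 3643\right) = \left(-6\right) 9141 = -54846$)
$z{\left(r \right)} = \left(11 + r\right)^{2}$ ($z{\left(r \right)} = \left(r + \left(11 - 0\right)\right)^{2} = \left(r + \left(11 + 0\right)\right)^{2} = \left(r + 11\right)^{2} = \left(11 + r\right)^{2}$)
$\frac{7855 - 49161}{n + z{\left(-166 \right)}} = \frac{7855 - 49161}{-54846 + \left(11 - 166\right)^{2}} = - \frac{41306}{-54846 + \left(-155\right)^{2}} = - \frac{41306}{-54846 + 24025} = - \frac{41306}{-30821} = \left(-41306\right) \left(- \frac{1}{30821}\right) = \frac{41306}{30821}$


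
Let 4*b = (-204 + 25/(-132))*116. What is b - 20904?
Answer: -3540965/132 ≈ -26826.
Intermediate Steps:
b = -781637/132 (b = ((-204 + 25/(-132))*116)/4 = ((-204 + 25*(-1/132))*116)/4 = ((-204 - 25/132)*116)/4 = (-26953/132*116)/4 = (1/4)*(-781637/33) = -781637/132 ≈ -5921.5)
b - 20904 = -781637/132 - 20904 = -3540965/132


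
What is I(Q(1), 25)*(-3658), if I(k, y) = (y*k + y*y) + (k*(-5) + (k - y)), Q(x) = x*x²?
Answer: -2271618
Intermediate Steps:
Q(x) = x³
I(k, y) = y² - y - 4*k + k*y (I(k, y) = (k*y + y²) + (-5*k + (k - y)) = (y² + k*y) + (-y - 4*k) = y² - y - 4*k + k*y)
I(Q(1), 25)*(-3658) = (25² - 1*25 - 4*1³ + 1³*25)*(-3658) = (625 - 25 - 4*1 + 1*25)*(-3658) = (625 - 25 - 4 + 25)*(-3658) = 621*(-3658) = -2271618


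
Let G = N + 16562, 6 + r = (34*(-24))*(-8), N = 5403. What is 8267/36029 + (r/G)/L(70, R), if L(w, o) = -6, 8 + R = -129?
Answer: 20345876/113053855 ≈ 0.17997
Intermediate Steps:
R = -137 (R = -8 - 129 = -137)
r = 6522 (r = -6 + (34*(-24))*(-8) = -6 - 816*(-8) = -6 + 6528 = 6522)
G = 21965 (G = 5403 + 16562 = 21965)
8267/36029 + (r/G)/L(70, R) = 8267/36029 + (6522/21965)/(-6) = 8267*(1/36029) + (6522*(1/21965))*(-⅙) = 1181/5147 + (6522/21965)*(-⅙) = 1181/5147 - 1087/21965 = 20345876/113053855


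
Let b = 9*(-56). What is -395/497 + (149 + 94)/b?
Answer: -5077/3976 ≈ -1.2769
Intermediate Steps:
b = -504
-395/497 + (149 + 94)/b = -395/497 + (149 + 94)/(-504) = -395*1/497 + 243*(-1/504) = -395/497 - 27/56 = -5077/3976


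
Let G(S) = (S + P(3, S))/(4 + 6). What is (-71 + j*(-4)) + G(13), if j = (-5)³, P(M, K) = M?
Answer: 2153/5 ≈ 430.60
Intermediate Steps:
j = -125
G(S) = 3/10 + S/10 (G(S) = (S + 3)/(4 + 6) = (3 + S)/10 = (3 + S)*(⅒) = 3/10 + S/10)
(-71 + j*(-4)) + G(13) = (-71 - 125*(-4)) + (3/10 + (⅒)*13) = (-71 + 500) + (3/10 + 13/10) = 429 + 8/5 = 2153/5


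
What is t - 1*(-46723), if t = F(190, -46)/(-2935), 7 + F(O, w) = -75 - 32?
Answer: 137132119/2935 ≈ 46723.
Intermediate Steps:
F(O, w) = -114 (F(O, w) = -7 + (-75 - 32) = -7 - 107 = -114)
t = 114/2935 (t = -114/(-2935) = -114*(-1/2935) = 114/2935 ≈ 0.038842)
t - 1*(-46723) = 114/2935 - 1*(-46723) = 114/2935 + 46723 = 137132119/2935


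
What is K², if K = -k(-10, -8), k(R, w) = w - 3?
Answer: 121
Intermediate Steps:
k(R, w) = -3 + w
K = 11 (K = -(-3 - 8) = -1*(-11) = 11)
K² = 11² = 121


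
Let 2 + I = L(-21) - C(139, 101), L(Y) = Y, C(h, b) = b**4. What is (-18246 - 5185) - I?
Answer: 104036993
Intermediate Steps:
I = -104060424 (I = -2 + (-21 - 1*101**4) = -2 + (-21 - 1*104060401) = -2 + (-21 - 104060401) = -2 - 104060422 = -104060424)
(-18246 - 5185) - I = (-18246 - 5185) - 1*(-104060424) = -23431 + 104060424 = 104036993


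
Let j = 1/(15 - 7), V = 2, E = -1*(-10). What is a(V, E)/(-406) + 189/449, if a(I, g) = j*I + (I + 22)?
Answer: 263383/729176 ≈ 0.36121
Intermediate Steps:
E = 10
j = ⅛ (j = 1/8 = ⅛ ≈ 0.12500)
a(I, g) = 22 + 9*I/8 (a(I, g) = I/8 + (I + 22) = I/8 + (22 + I) = 22 + 9*I/8)
a(V, E)/(-406) + 189/449 = (22 + (9/8)*2)/(-406) + 189/449 = (22 + 9/4)*(-1/406) + 189*(1/449) = (97/4)*(-1/406) + 189/449 = -97/1624 + 189/449 = 263383/729176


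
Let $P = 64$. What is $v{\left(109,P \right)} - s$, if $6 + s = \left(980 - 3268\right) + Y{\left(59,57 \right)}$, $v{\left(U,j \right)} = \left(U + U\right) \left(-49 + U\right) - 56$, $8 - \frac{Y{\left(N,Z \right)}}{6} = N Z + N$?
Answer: $35802$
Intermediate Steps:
$Y{\left(N,Z \right)} = 48 - 6 N - 6 N Z$ ($Y{\left(N,Z \right)} = 48 - 6 \left(N Z + N\right) = 48 - 6 \left(N + N Z\right) = 48 - \left(6 N + 6 N Z\right) = 48 - 6 N - 6 N Z$)
$v{\left(U,j \right)} = -56 + 2 U \left(-49 + U\right)$ ($v{\left(U,j \right)} = 2 U \left(-49 + U\right) - 56 = -56 + 2 U \left(-49 + U\right)$)
$s = -22778$ ($s = -6 + \left(\left(980 - 3268\right) - \left(306 + 20178\right)\right) = -6 - 22772 = -22778$)
$v{\left(109,P \right)} - s = \left(-56 - 10682 + 2 \cdot 109^{2}\right) - -22778 = \left(-56 - 10682 + 2 \cdot 11881\right) + 22778 = \left(-56 - 10682 + 23762\right) + 22778 = 13024 + 22778 = 35802$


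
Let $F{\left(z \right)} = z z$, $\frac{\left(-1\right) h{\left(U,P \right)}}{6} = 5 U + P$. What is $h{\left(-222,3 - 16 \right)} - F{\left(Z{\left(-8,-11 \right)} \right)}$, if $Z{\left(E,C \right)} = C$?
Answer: $6617$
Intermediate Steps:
$h{\left(U,P \right)} = - 30 U - 6 P$ ($h{\left(U,P \right)} = - 6 \left(5 U + P\right) = - 6 \left(P + 5 U\right) = - 30 U - 6 P$)
$F{\left(z \right)} = z^{2}$
$h{\left(-222,3 - 16 \right)} - F{\left(Z{\left(-8,-11 \right)} \right)} = \left(\left(-30\right) \left(-222\right) - 6 \left(3 - 16\right)\right) - \left(-11\right)^{2} = \left(6660 - 6 \left(3 - 16\right)\right) - 121 = \left(6660 - -78\right) - 121 = \left(6660 + 78\right) - 121 = 6738 - 121 = 6617$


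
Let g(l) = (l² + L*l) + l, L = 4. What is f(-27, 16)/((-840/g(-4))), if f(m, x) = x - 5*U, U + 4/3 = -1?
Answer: 83/630 ≈ 0.13175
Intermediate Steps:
U = -7/3 (U = -4/3 - 1 = -7/3 ≈ -2.3333)
g(l) = l² + 5*l (g(l) = (l² + 4*l) + l = l² + 5*l)
f(m, x) = 35/3 + x (f(m, x) = x - 5*(-7/3) = x + 35/3 = 35/3 + x)
f(-27, 16)/((-840/g(-4))) = (35/3 + 16)/((-840*(-1/(4*(5 - 4))))) = 83/(3*((-840/((-4*1))))) = 83/(3*((-840/(-4)))) = 83/(3*((-840*(-¼)))) = (83/3)/210 = (83/3)*(1/210) = 83/630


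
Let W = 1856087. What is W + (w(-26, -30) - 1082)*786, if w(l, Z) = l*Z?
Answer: 1618715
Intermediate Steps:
w(l, Z) = Z*l
W + (w(-26, -30) - 1082)*786 = 1856087 + (-30*(-26) - 1082)*786 = 1856087 + (780 - 1082)*786 = 1856087 - 302*786 = 1856087 - 237372 = 1618715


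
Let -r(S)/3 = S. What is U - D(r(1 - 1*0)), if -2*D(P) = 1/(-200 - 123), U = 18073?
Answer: 11675157/646 ≈ 18073.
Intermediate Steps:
r(S) = -3*S
D(P) = 1/646 (D(P) = -1/(2*(-200 - 123)) = -½/(-323) = -½*(-1/323) = 1/646)
U - D(r(1 - 1*0)) = 18073 - 1*1/646 = 18073 - 1/646 = 11675157/646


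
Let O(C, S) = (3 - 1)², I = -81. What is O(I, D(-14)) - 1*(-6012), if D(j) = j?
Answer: 6016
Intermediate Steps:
O(C, S) = 4 (O(C, S) = 2² = 4)
O(I, D(-14)) - 1*(-6012) = 4 - 1*(-6012) = 4 + 6012 = 6016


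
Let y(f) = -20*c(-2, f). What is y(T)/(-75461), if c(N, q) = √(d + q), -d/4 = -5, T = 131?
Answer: 20*√151/75461 ≈ 0.0032568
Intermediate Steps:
d = 20 (d = -4*(-5) = 20)
c(N, q) = √(20 + q)
y(f) = -20*√(20 + f)
y(T)/(-75461) = -20*√(20 + 131)/(-75461) = -20*√151*(-1/75461) = 20*√151/75461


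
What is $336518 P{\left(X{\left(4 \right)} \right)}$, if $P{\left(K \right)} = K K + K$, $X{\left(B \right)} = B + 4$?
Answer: $24229296$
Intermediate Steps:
$X{\left(B \right)} = 4 + B$
$P{\left(K \right)} = K + K^{2}$ ($P{\left(K \right)} = K^{2} + K = K + K^{2}$)
$336518 P{\left(X{\left(4 \right)} \right)} = 336518 \left(4 + 4\right) \left(1 + \left(4 + 4\right)\right) = 336518 \cdot 8 \left(1 + 8\right) = 336518 \cdot 8 \cdot 9 = 336518 \cdot 72 = 24229296$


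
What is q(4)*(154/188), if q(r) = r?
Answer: 154/47 ≈ 3.2766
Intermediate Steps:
q(4)*(154/188) = 4*(154/188) = 4*(154*(1/188)) = 4*(77/94) = 154/47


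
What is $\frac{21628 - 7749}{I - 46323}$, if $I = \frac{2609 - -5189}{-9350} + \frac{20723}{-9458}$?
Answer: $- \frac{613675945850}{2048358473217} \approx -0.29959$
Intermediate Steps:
$I = - \frac{133756767}{44216150}$ ($I = \left(2609 + 5189\right) \left(- \frac{1}{9350}\right) + 20723 \left(- \frac{1}{9458}\right) = 7798 \left(- \frac{1}{9350}\right) - \frac{20723}{9458} = - \frac{3899}{4675} - \frac{20723}{9458} = - \frac{133756767}{44216150} \approx -3.0251$)
$\frac{21628 - 7749}{I - 46323} = \frac{21628 - 7749}{- \frac{133756767}{44216150} - 46323} = \frac{13879}{- \frac{2048358473217}{44216150}} = 13879 \left(- \frac{44216150}{2048358473217}\right) = - \frac{613675945850}{2048358473217}$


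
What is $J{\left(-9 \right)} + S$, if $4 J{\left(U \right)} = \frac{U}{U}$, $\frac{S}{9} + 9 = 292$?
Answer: $\frac{10189}{4} \approx 2547.3$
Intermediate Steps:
$S = 2547$ ($S = -81 + 9 \cdot 292 = -81 + 2628 = 2547$)
$J{\left(U \right)} = \frac{1}{4}$ ($J{\left(U \right)} = \frac{U \frac{1}{U}}{4} = \frac{1}{4} \cdot 1 = \frac{1}{4}$)
$J{\left(-9 \right)} + S = \frac{1}{4} + 2547 = \frac{10189}{4}$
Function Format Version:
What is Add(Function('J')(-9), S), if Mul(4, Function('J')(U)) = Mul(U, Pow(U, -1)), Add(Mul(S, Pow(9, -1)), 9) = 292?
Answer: Rational(10189, 4) ≈ 2547.3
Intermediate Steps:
S = 2547 (S = Add(-81, Mul(9, 292)) = Add(-81, 2628) = 2547)
Function('J')(U) = Rational(1, 4) (Function('J')(U) = Mul(Rational(1, 4), Mul(U, Pow(U, -1))) = Mul(Rational(1, 4), 1) = Rational(1, 4))
Add(Function('J')(-9), S) = Add(Rational(1, 4), 2547) = Rational(10189, 4)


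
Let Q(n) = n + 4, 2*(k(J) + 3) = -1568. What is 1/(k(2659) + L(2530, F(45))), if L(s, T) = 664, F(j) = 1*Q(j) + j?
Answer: -1/123 ≈ -0.0081301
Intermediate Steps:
k(J) = -787 (k(J) = -3 + (1/2)*(-1568) = -3 - 784 = -787)
Q(n) = 4 + n
F(j) = 4 + 2*j (F(j) = 1*(4 + j) + j = (4 + j) + j = 4 + 2*j)
1/(k(2659) + L(2530, F(45))) = 1/(-787 + 664) = 1/(-123) = -1/123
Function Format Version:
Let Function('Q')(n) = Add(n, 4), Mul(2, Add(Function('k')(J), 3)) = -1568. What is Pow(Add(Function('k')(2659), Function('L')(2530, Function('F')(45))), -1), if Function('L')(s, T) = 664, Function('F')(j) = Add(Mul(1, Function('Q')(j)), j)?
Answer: Rational(-1, 123) ≈ -0.0081301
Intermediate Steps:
Function('k')(J) = -787 (Function('k')(J) = Add(-3, Mul(Rational(1, 2), -1568)) = Add(-3, -784) = -787)
Function('Q')(n) = Add(4, n)
Function('F')(j) = Add(4, Mul(2, j)) (Function('F')(j) = Add(Mul(1, Add(4, j)), j) = Add(Add(4, j), j) = Add(4, Mul(2, j)))
Pow(Add(Function('k')(2659), Function('L')(2530, Function('F')(45))), -1) = Pow(Add(-787, 664), -1) = Pow(-123, -1) = Rational(-1, 123)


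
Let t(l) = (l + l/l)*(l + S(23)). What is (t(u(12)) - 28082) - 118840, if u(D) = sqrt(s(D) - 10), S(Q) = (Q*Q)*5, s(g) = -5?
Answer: -144292 + 2646*I*sqrt(15) ≈ -1.4429e+5 + 10248.0*I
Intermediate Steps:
S(Q) = 5*Q**2 (S(Q) = Q**2*5 = 5*Q**2)
u(D) = I*sqrt(15) (u(D) = sqrt(-5 - 10) = sqrt(-15) = I*sqrt(15))
t(l) = (1 + l)*(2645 + l) (t(l) = (l + l/l)*(l + 5*23**2) = (l + 1)*(l + 5*529) = (1 + l)*(l + 2645) = (1 + l)*(2645 + l))
(t(u(12)) - 28082) - 118840 = ((2645 + (I*sqrt(15))**2 + 2646*(I*sqrt(15))) - 28082) - 118840 = ((2645 - 15 + 2646*I*sqrt(15)) - 28082) - 118840 = ((2630 + 2646*I*sqrt(15)) - 28082) - 118840 = (-25452 + 2646*I*sqrt(15)) - 118840 = -144292 + 2646*I*sqrt(15)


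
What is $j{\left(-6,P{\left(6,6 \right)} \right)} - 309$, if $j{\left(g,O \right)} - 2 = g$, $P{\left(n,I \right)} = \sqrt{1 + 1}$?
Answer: $-313$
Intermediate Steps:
$P{\left(n,I \right)} = \sqrt{2}$
$j{\left(g,O \right)} = 2 + g$
$j{\left(-6,P{\left(6,6 \right)} \right)} - 309 = \left(2 - 6\right) - 309 = -4 - 309 = -313$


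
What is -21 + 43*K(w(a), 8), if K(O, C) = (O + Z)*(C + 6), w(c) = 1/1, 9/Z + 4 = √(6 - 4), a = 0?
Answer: -967 - 387*√2 ≈ -1514.3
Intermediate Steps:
Z = 9/(-4 + √2) (Z = 9/(-4 + √(6 - 4)) = 9/(-4 + √2) ≈ -3.4806)
w(c) = 1
K(O, C) = (6 + C)*(-18/7 + O - 9*√2/14) (K(O, C) = (O + (-18/7 - 9*√2/14))*(C + 6) = (-18/7 + O - 9*√2/14)*(6 + C) = (6 + C)*(-18/7 + O - 9*√2/14))
-21 + 43*K(w(a), 8) = -21 + 43*(-108/7 + 6*1 - 27*√2/7 + 8*1 - 9/14*8*(4 + √2)) = -21 + 43*(-108/7 + 6 - 27*√2/7 + 8 + (-144/7 - 36*√2/7)) = -21 + 43*(-22 - 9*√2) = -21 + (-946 - 387*√2) = -967 - 387*√2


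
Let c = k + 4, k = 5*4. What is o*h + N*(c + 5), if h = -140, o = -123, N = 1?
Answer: 17249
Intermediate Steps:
k = 20
c = 24 (c = 20 + 4 = 24)
o*h + N*(c + 5) = -123*(-140) + 1*(24 + 5) = 17220 + 1*29 = 17220 + 29 = 17249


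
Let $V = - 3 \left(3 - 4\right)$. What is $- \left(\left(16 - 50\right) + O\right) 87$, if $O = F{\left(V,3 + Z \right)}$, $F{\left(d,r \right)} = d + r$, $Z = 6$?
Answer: $1914$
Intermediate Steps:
$V = 3$ ($V = \left(-3\right) \left(-1\right) = 3$)
$O = 12$ ($O = 3 + \left(3 + 6\right) = 3 + 9 = 12$)
$- \left(\left(16 - 50\right) + O\right) 87 = - \left(\left(16 - 50\right) + 12\right) 87 = - \left(-34 + 12\right) 87 = - \left(-22\right) 87 = \left(-1\right) \left(-1914\right) = 1914$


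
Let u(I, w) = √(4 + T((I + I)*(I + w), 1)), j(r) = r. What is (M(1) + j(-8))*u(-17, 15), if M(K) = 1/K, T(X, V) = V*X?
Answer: -42*√2 ≈ -59.397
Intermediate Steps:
u(I, w) = √(4 + 2*I*(I + w)) (u(I, w) = √(4 + 1*((I + I)*(I + w))) = √(4 + 1*((2*I)*(I + w))) = √(4 + 1*(2*I*(I + w))) = √(4 + 2*I*(I + w)))
M(K) = 1/K
(M(1) + j(-8))*u(-17, 15) = (1/1 - 8)*(√2*√(2 - 17*(-17 + 15))) = (1 - 8)*(√2*√(2 - 17*(-2))) = -7*√2*√(2 + 34) = -7*√2*√36 = -7*√2*6 = -42*√2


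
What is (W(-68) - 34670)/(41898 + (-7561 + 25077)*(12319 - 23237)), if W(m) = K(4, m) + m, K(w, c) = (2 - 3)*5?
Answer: 34743/191197790 ≈ 0.00018171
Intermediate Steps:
K(w, c) = -5 (K(w, c) = -1*5 = -5)
W(m) = -5 + m
(W(-68) - 34670)/(41898 + (-7561 + 25077)*(12319 - 23237)) = ((-5 - 68) - 34670)/(41898 + (-7561 + 25077)*(12319 - 23237)) = (-73 - 34670)/(41898 + 17516*(-10918)) = -34743/(41898 - 191239688) = -34743/(-191197790) = -34743*(-1/191197790) = 34743/191197790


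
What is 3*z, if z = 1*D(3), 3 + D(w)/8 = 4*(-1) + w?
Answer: -96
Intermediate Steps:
D(w) = -56 + 8*w (D(w) = -24 + 8*(4*(-1) + w) = -24 + 8*(-4 + w) = -24 + (-32 + 8*w) = -56 + 8*w)
z = -32 (z = 1*(-56 + 8*3) = 1*(-56 + 24) = 1*(-32) = -32)
3*z = 3*(-32) = -96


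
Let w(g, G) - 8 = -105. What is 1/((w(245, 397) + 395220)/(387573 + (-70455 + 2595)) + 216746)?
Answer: 319713/69296909021 ≈ 4.6137e-6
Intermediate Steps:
w(g, G) = -97 (w(g, G) = 8 - 105 = -97)
1/((w(245, 397) + 395220)/(387573 + (-70455 + 2595)) + 216746) = 1/((-97 + 395220)/(387573 + (-70455 + 2595)) + 216746) = 1/(395123/(387573 - 67860) + 216746) = 1/(395123/319713 + 216746) = 1/(69296909021/319713) = 319713/69296909021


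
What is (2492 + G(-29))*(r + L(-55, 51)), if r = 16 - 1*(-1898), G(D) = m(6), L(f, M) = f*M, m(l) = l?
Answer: -2225718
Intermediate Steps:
L(f, M) = M*f
G(D) = 6
r = 1914 (r = 16 + 1898 = 1914)
(2492 + G(-29))*(r + L(-55, 51)) = (2492 + 6)*(1914 + 51*(-55)) = 2498*(1914 - 2805) = 2498*(-891) = -2225718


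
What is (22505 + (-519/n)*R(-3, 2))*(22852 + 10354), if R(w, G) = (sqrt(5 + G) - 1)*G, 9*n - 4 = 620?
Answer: 38885504431/52 - 25850871*sqrt(7)/52 ≈ 7.4648e+8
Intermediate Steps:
n = 208/3 (n = 4/9 + (1/9)*620 = 4/9 + 620/9 = 208/3 ≈ 69.333)
R(w, G) = G*(-1 + sqrt(5 + G)) (R(w, G) = (-1 + sqrt(5 + G))*G = G*(-1 + sqrt(5 + G)))
(22505 + (-519/n)*R(-3, 2))*(22852 + 10354) = (22505 + (-519/208/3)*(2*(-1 + sqrt(5 + 2))))*(22852 + 10354) = (22505 + (-519*3/208)*(2*(-1 + sqrt(7))))*33206 = (22505 - 1557*(-2 + 2*sqrt(7))/208)*33206 = (22505 + (1557/104 - 1557*sqrt(7)/104))*33206 = (2342077/104 - 1557*sqrt(7)/104)*33206 = 38885504431/52 - 25850871*sqrt(7)/52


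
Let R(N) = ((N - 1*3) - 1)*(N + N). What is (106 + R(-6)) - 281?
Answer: -55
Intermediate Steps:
R(N) = 2*N*(-4 + N) (R(N) = ((N - 3) - 1)*(2*N) = ((-3 + N) - 1)*(2*N) = (-4 + N)*(2*N) = 2*N*(-4 + N))
(106 + R(-6)) - 281 = (106 + 2*(-6)*(-4 - 6)) - 281 = (106 + 2*(-6)*(-10)) - 281 = (106 + 120) - 281 = 226 - 281 = -55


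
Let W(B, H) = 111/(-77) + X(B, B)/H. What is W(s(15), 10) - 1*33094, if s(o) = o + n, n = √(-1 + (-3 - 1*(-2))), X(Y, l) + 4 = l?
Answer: -25482643/770 + I*√2/10 ≈ -33094.0 + 0.14142*I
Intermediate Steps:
X(Y, l) = -4 + l
n = I*√2 (n = √(-1 + (-3 + 2)) = √(-1 - 1) = √(-2) = I*√2 ≈ 1.4142*I)
s(o) = o + I*√2
W(B, H) = -111/77 + (-4 + B)/H (W(B, H) = 111/(-77) + (-4 + B)/H = 111*(-1/77) + (-4 + B)/H = -111/77 + (-4 + B)/H)
W(s(15), 10) - 1*33094 = (-4 + (15 + I*√2) - 111/77*10)/10 - 1*33094 = (-4 + (15 + I*√2) - 1110/77)/10 - 33094 = (-263/77 + I*√2)/10 - 33094 = (-263/770 + I*√2/10) - 33094 = -25482643/770 + I*√2/10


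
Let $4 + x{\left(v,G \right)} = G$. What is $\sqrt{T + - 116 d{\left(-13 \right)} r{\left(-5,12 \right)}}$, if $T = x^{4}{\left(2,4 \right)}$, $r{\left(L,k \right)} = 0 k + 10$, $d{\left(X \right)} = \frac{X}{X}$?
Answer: $2 i \sqrt{290} \approx 34.059 i$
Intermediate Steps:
$x{\left(v,G \right)} = -4 + G$
$d{\left(X \right)} = 1$
$r{\left(L,k \right)} = 10$ ($r{\left(L,k \right)} = 0 + 10 = 10$)
$T = 0$ ($T = \left(-4 + 4\right)^{4} = 0^{4} = 0$)
$\sqrt{T + - 116 d{\left(-13 \right)} r{\left(-5,12 \right)}} = \sqrt{0 + \left(-116\right) 1 \cdot 10} = \sqrt{0 - 1160} = \sqrt{-1160} = 2 i \sqrt{290}$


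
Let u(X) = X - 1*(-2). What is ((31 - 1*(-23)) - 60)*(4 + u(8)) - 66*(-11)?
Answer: 642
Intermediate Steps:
u(X) = 2 + X (u(X) = X + 2 = 2 + X)
((31 - 1*(-23)) - 60)*(4 + u(8)) - 66*(-11) = ((31 - 1*(-23)) - 60)*(4 + (2 + 8)) - 66*(-11) = ((31 + 23) - 60)*(4 + 10) + 726 = (54 - 60)*14 + 726 = -6*14 + 726 = -84 + 726 = 642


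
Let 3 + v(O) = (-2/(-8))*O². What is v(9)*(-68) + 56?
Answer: -1117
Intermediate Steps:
v(O) = -3 + O²/4 (v(O) = -3 + (-2/(-8))*O² = -3 + (-2*(-⅛))*O² = -3 + O²/4)
v(9)*(-68) + 56 = (-3 + (¼)*9²)*(-68) + 56 = (-3 + (¼)*81)*(-68) + 56 = (-3 + 81/4)*(-68) + 56 = (69/4)*(-68) + 56 = -1173 + 56 = -1117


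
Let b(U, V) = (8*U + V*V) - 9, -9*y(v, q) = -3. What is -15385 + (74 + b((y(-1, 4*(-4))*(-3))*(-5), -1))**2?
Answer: -4149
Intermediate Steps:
y(v, q) = 1/3 (y(v, q) = -1/9*(-3) = 1/3)
b(U, V) = -9 + V**2 + 8*U (b(U, V) = (8*U + V**2) - 9 = (V**2 + 8*U) - 9 = -9 + V**2 + 8*U)
-15385 + (74 + b((y(-1, 4*(-4))*(-3))*(-5), -1))**2 = -15385 + (74 + (-9 + (-1)**2 + 8*(((1/3)*(-3))*(-5))))**2 = -15385 + (74 + (-9 + 1 + 8*(-1*(-5))))**2 = -15385 + (74 + (-9 + 1 + 8*5))**2 = -15385 + (74 + (-9 + 1 + 40))**2 = -15385 + (74 + 32)**2 = -15385 + 106**2 = -15385 + 11236 = -4149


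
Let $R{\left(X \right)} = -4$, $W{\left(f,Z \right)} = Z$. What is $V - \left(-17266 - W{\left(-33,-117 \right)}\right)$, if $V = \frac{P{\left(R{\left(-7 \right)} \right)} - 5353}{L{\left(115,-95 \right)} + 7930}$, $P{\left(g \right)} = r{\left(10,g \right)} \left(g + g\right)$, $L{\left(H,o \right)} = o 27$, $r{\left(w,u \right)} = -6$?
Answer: $\frac{18399816}{1073} \approx 17148.0$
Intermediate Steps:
$L{\left(H,o \right)} = 27 o$
$P{\left(g \right)} = - 12 g$ ($P{\left(g \right)} = - 6 \left(g + g\right) = - 6 \cdot 2 g = - 12 g$)
$V = - \frac{1061}{1073}$ ($V = \frac{\left(-12\right) \left(-4\right) - 5353}{27 \left(-95\right) + 7930} = \frac{48 - 5353}{-2565 + 7930} = - \frac{5305}{5365} = \left(-5305\right) \frac{1}{5365} = - \frac{1061}{1073} \approx -0.98882$)
$V - \left(-17266 - W{\left(-33,-117 \right)}\right) = - \frac{1061}{1073} - \left(-17266 - -117\right) = - \frac{1061}{1073} - \left(-17266 + 117\right) = - \frac{1061}{1073} - -17149 = - \frac{1061}{1073} + 17149 = \frac{18399816}{1073}$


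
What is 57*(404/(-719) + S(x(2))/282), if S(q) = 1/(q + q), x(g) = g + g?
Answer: -17303395/540688 ≈ -32.003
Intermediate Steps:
x(g) = 2*g
S(q) = 1/(2*q)
57*(404/(-719) + S(x(2))/282) = 57*(404/(-719) + (1/(2*((2*2))))/282) = 57*(404*(-1/719) + ((½)/4)*(1/282)) = 57*(-404/719 + ((½)*(¼))*(1/282)) = 57*(-404/719 + (⅛)*(1/282)) = 57*(-404/719 + 1/2256) = 57*(-910705/1622064) = -17303395/540688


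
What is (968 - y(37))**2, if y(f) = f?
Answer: 866761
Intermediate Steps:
(968 - y(37))**2 = (968 - 1*37)**2 = (968 - 37)**2 = 931**2 = 866761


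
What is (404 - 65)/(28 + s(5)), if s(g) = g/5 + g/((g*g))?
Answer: 1695/146 ≈ 11.610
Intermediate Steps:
s(g) = 1/g + g/5 (s(g) = g*(⅕) + g/(g²) = g/5 + g/g² = g/5 + 1/g = 1/g + g/5)
(404 - 65)/(28 + s(5)) = (404 - 65)/(28 + (1/5 + (⅕)*5)) = 339/(28 + (⅕ + 1)) = 339/(28 + 6/5) = 339/(146/5) = (5/146)*339 = 1695/146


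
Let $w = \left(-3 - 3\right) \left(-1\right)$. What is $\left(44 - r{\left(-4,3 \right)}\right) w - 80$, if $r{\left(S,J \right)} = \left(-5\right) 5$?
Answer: $334$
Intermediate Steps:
$r{\left(S,J \right)} = -25$
$w = 6$ ($w = \left(-6\right) \left(-1\right) = 6$)
$\left(44 - r{\left(-4,3 \right)}\right) w - 80 = \left(44 - -25\right) 6 - 80 = \left(44 + 25\right) 6 - 80 = 69 \cdot 6 - 80 = 414 - 80 = 334$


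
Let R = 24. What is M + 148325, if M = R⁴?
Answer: 480101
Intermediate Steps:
M = 331776 (M = 24⁴ = 331776)
M + 148325 = 331776 + 148325 = 480101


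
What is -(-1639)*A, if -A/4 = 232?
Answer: -1520992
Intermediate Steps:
A = -928 (A = -4*232 = -928)
-(-1639)*A = -(-1639)*(-928) = -1639*928 = -1520992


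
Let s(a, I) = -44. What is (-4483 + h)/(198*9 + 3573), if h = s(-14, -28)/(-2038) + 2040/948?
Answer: -202079/241503 ≈ -0.83676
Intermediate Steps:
h = 174968/80501 (h = -44/(-2038) + 2040/948 = -44*(-1/2038) + 2040*(1/948) = 22/1019 + 170/79 = 174968/80501 ≈ 2.1735)
(-4483 + h)/(198*9 + 3573) = (-4483 + 174968/80501)/(198*9 + 3573) = -360711015/(80501*(1782 + 3573)) = -360711015/80501/5355 = -360711015/80501*1/5355 = -202079/241503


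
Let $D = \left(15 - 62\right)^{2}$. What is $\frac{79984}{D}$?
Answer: $\frac{79984}{2209} \approx 36.208$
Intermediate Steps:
$D = 2209$ ($D = \left(-47\right)^{2} = 2209$)
$\frac{79984}{D} = \frac{79984}{2209}$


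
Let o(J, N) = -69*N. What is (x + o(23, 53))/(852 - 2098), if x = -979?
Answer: 2318/623 ≈ 3.7207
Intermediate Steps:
(x + o(23, 53))/(852 - 2098) = (-979 - 69*53)/(852 - 2098) = (-979 - 3657)/(-1246) = -4636*(-1/1246) = 2318/623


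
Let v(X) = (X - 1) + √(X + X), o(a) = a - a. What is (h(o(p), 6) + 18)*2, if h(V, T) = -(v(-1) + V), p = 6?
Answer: 40 - 2*I*√2 ≈ 40.0 - 2.8284*I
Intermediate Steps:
o(a) = 0
v(X) = -1 + X + √2*√X (v(X) = (-1 + X) + √(2*X) = (-1 + X) + √2*√X = -1 + X + √2*√X)
h(V, T) = 2 - V - I*√2 (h(V, T) = -((-1 - 1 + √2*√(-1)) + V) = -((-1 - 1 + √2*I) + V) = -((-1 - 1 + I*√2) + V) = -((-2 + I*√2) + V) = -(-2 + V + I*√2) = 2 - V - I*√2)
(h(o(p), 6) + 18)*2 = ((2 - 1*0 - I*√2) + 18)*2 = ((2 + 0 - I*√2) + 18)*2 = ((2 - I*√2) + 18)*2 = (20 - I*√2)*2 = 40 - 2*I*√2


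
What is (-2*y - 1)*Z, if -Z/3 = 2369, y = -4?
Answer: -49749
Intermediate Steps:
Z = -7107 (Z = -3*2369 = -7107)
(-2*y - 1)*Z = (-2*(-4) - 1)*(-7107) = (8 - 1)*(-7107) = 7*(-7107) = -49749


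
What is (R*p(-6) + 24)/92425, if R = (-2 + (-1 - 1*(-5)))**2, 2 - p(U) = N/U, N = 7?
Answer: 22/55455 ≈ 0.00039672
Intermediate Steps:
p(U) = 2 - 7/U
R = 4 (R = (-2 + (-1 + 5))**2 = (-2 + 4)**2 = 2**2 = 4)
(R*p(-6) + 24)/92425 = (4*(2 - 7/(-6)) + 24)/92425 = (4*(2 - 7*(-1/6)) + 24)*(1/92425) = (4*(2 + 7/6) + 24)*(1/92425) = (4*(19/6) + 24)*(1/92425) = (38/3 + 24)*(1/92425) = (110/3)*(1/92425) = 22/55455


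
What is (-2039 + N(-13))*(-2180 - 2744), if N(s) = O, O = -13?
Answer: 10104048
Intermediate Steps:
N(s) = -13
(-2039 + N(-13))*(-2180 - 2744) = (-2039 - 13)*(-2180 - 2744) = -2052*(-4924) = 10104048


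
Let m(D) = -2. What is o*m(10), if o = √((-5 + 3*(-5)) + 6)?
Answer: -2*I*√14 ≈ -7.4833*I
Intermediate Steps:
o = I*√14 (o = √((-5 - 15) + 6) = √(-20 + 6) = √(-14) = I*√14 ≈ 3.7417*I)
o*m(10) = (I*√14)*(-2) = -2*I*√14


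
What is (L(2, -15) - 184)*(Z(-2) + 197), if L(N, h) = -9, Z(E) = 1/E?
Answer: -75849/2 ≈ -37925.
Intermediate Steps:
Z(E) = 1/E
(L(2, -15) - 184)*(Z(-2) + 197) = (-9 - 184)*(1/(-2) + 197) = -193*(-½ + 197) = -193*393/2 = -75849/2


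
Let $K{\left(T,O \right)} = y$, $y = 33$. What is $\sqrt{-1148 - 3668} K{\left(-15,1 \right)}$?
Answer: $132 i \sqrt{301} \approx 2290.1 i$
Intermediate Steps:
$K{\left(T,O \right)} = 33$
$\sqrt{-1148 - 3668} K{\left(-15,1 \right)} = \sqrt{-1148 - 3668} \cdot 33 = \sqrt{-4816} \cdot 33 = 4 i \sqrt{301} \cdot 33 = 132 i \sqrt{301}$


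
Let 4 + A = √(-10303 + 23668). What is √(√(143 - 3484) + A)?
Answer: √(-4 + 9*√165 + I*√3341) ≈ 10.893 + 2.6533*I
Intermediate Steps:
A = -4 + 9*√165 (A = -4 + √(-10303 + 23668) = -4 + √13365 = -4 + 9*√165 ≈ 111.61)
√(√(143 - 3484) + A) = √(√(143 - 3484) + (-4 + 9*√165)) = √(√(-3341) + (-4 + 9*√165)) = √(I*√3341 + (-4 + 9*√165)) = √(-4 + 9*√165 + I*√3341)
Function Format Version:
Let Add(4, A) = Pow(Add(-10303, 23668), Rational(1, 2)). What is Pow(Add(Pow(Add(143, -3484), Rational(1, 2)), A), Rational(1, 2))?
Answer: Pow(Add(-4, Mul(9, Pow(165, Rational(1, 2))), Mul(I, Pow(3341, Rational(1, 2)))), Rational(1, 2)) ≈ Add(10.893, Mul(2.6533, I))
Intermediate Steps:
A = Add(-4, Mul(9, Pow(165, Rational(1, 2)))) (A = Add(-4, Pow(Add(-10303, 23668), Rational(1, 2))) = Add(-4, Pow(13365, Rational(1, 2))) = Add(-4, Mul(9, Pow(165, Rational(1, 2)))) ≈ 111.61)
Pow(Add(Pow(Add(143, -3484), Rational(1, 2)), A), Rational(1, 2)) = Pow(Add(Pow(Add(143, -3484), Rational(1, 2)), Add(-4, Mul(9, Pow(165, Rational(1, 2))))), Rational(1, 2)) = Pow(Add(Pow(-3341, Rational(1, 2)), Add(-4, Mul(9, Pow(165, Rational(1, 2))))), Rational(1, 2)) = Pow(Add(Mul(I, Pow(3341, Rational(1, 2))), Add(-4, Mul(9, Pow(165, Rational(1, 2))))), Rational(1, 2)) = Pow(Add(-4, Mul(9, Pow(165, Rational(1, 2))), Mul(I, Pow(3341, Rational(1, 2)))), Rational(1, 2))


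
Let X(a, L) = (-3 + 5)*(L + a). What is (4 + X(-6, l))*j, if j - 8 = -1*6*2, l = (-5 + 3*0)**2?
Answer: -168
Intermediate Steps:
l = 25 (l = (-5 + 0)**2 = (-5)**2 = 25)
X(a, L) = 2*L + 2*a (X(a, L) = 2*(L + a) = 2*L + 2*a)
j = -4 (j = 8 - 1*6*2 = 8 - 6*2 = 8 - 12 = -4)
(4 + X(-6, l))*j = (4 + (2*25 + 2*(-6)))*(-4) = (4 + (50 - 12))*(-4) = (4 + 38)*(-4) = 42*(-4) = -168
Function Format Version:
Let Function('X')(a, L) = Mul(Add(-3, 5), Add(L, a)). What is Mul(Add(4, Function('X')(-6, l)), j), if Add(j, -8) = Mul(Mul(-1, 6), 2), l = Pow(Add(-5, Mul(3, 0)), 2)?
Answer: -168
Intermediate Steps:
l = 25 (l = Pow(Add(-5, 0), 2) = Pow(-5, 2) = 25)
Function('X')(a, L) = Add(Mul(2, L), Mul(2, a)) (Function('X')(a, L) = Mul(2, Add(L, a)) = Add(Mul(2, L), Mul(2, a)))
j = -4 (j = Add(8, Mul(Mul(-1, 6), 2)) = Add(8, Mul(-6, 2)) = Add(8, -12) = -4)
Mul(Add(4, Function('X')(-6, l)), j) = Mul(Add(4, Add(Mul(2, 25), Mul(2, -6))), -4) = Mul(Add(4, Add(50, -12)), -4) = Mul(Add(4, 38), -4) = Mul(42, -4) = -168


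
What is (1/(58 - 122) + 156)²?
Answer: 99660289/4096 ≈ 24331.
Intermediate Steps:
(1/(58 - 122) + 156)² = (1/(-64) + 156)² = (-1/64 + 156)² = (9983/64)² = 99660289/4096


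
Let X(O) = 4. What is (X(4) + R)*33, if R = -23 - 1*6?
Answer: -825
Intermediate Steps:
R = -29 (R = -23 - 6 = -29)
(X(4) + R)*33 = (4 - 29)*33 = -25*33 = -825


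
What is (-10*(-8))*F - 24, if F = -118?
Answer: -9464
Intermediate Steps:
(-10*(-8))*F - 24 = -10*(-8)*(-118) - 24 = 80*(-118) - 24 = -9440 - 24 = -9464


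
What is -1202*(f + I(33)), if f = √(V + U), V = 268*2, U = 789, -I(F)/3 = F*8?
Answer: 951984 - 6010*√53 ≈ 9.0823e+5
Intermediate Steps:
I(F) = -24*F (I(F) = -3*F*8 = -24*F)
V = 536
f = 5*√53 (f = √(536 + 789) = √1325 = 5*√53 ≈ 36.401)
-1202*(f + I(33)) = -1202*(5*√53 - 24*33) = -1202*(5*√53 - 792) = -1202*(-792 + 5*√53) = 951984 - 6010*√53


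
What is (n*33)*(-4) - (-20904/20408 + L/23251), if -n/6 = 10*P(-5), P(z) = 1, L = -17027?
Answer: 469865534660/59313301 ≈ 7921.8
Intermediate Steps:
n = -60 ≈ -60.000
(n*33)*(-4) - (-20904/20408 + L/23251) = -60*33*(-4) - (-20904/20408 - 17027/23251) = -1980*(-4) - (-20904*1/20408 - 17027*1/23251) = 7920 - (-2613/2551 - 17027/23251) = 7920 - 1*(-104190740/59313301) = 7920 + 104190740/59313301 = 469865534660/59313301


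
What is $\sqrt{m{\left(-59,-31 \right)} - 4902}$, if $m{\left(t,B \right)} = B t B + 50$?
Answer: $3 i \sqrt{6839} \approx 248.09 i$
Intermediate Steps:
$m{\left(t,B \right)} = 50 + t B^{2}$ ($m{\left(t,B \right)} = t B^{2} + 50 = 50 + t B^{2}$)
$\sqrt{m{\left(-59,-31 \right)} - 4902} = \sqrt{\left(50 - 59 \left(-31\right)^{2}\right) - 4902} = \sqrt{\left(50 - 56699\right) - 4902} = \sqrt{-56649 - 4902} = \sqrt{-61551} = 3 i \sqrt{6839}$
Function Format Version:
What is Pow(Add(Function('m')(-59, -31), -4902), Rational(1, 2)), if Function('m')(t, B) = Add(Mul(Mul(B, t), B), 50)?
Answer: Mul(3, I, Pow(6839, Rational(1, 2))) ≈ Mul(248.09, I)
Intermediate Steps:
Function('m')(t, B) = Add(50, Mul(t, Pow(B, 2))) (Function('m')(t, B) = Add(Mul(t, Pow(B, 2)), 50) = Add(50, Mul(t, Pow(B, 2))))
Pow(Add(Function('m')(-59, -31), -4902), Rational(1, 2)) = Pow(Add(Add(50, Mul(-59, Pow(-31, 2))), -4902), Rational(1, 2)) = Pow(Add(Add(50, Mul(-59, 961)), -4902), Rational(1, 2)) = Pow(Add(Add(50, -56699), -4902), Rational(1, 2)) = Pow(Add(-56649, -4902), Rational(1, 2)) = Pow(-61551, Rational(1, 2)) = Mul(3, I, Pow(6839, Rational(1, 2)))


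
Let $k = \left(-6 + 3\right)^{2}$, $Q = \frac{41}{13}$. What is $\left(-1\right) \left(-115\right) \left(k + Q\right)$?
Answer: $\frac{18170}{13} \approx 1397.7$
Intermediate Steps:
$Q = \frac{41}{13}$ ($Q = 41 \cdot \frac{1}{13} = \frac{41}{13} \approx 3.1538$)
$k = 9$ ($k = \left(-3\right)^{2} = 9$)
$\left(-1\right) \left(-115\right) \left(k + Q\right) = \left(-1\right) \left(-115\right) \left(9 + \frac{41}{13}\right) = 115 \cdot \frac{158}{13} = \frac{18170}{13}$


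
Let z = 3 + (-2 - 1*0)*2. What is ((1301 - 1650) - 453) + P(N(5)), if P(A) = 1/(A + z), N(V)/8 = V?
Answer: -31277/39 ≈ -801.97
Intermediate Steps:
z = -1 (z = 3 + (-2 + 0)*2 = 3 - 2*2 = 3 - 4 = -1)
N(V) = 8*V
P(A) = 1/(-1 + A) (P(A) = 1/(A - 1) = 1/(-1 + A))
((1301 - 1650) - 453) + P(N(5)) = ((1301 - 1650) - 453) + 1/(-1 + 8*5) = (-349 - 453) + 1/(-1 + 40) = -802 + 1/39 = -31277/39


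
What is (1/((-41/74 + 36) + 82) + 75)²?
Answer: 424972306201/75533481 ≈ 5626.3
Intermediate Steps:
(1/((-41/74 + 36) + 82) + 75)² = (1/(2623/74 + 82) + 75)² = (1/(8691/74) + 75)² = (74/8691 + 75)² = (651899/8691)² = 424972306201/75533481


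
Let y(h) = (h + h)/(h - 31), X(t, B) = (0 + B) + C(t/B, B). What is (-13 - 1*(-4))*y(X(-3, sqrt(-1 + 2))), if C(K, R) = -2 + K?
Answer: -72/35 ≈ -2.0571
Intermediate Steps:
X(t, B) = -2 + B + t/B (X(t, B) = (0 + B) + (-2 + t/B) = B + (-2 + t/B) = -2 + B + t/B)
y(h) = 2*h/(-31 + h) (y(h) = (2*h)/(-31 + h) = 2*h/(-31 + h))
(-13 - 1*(-4))*y(X(-3, sqrt(-1 + 2))) = (-13 - 1*(-4))*(2*(-2 + sqrt(-1 + 2) - 3/sqrt(-1 + 2))/(-31 + (-2 + sqrt(-1 + 2) - 3/sqrt(-1 + 2)))) = (-13 + 4)*(2*(-2 + sqrt(1) - 3/(sqrt(1)))/(-31 + (-2 + sqrt(1) - 3/(sqrt(1))))) = -18*(-2 + 1 - 3/1)/(-31 + (-2 + 1 - 3/1)) = -18*(-2 + 1 - 3*1)/(-31 + (-2 + 1 - 3*1)) = -18*(-2 + 1 - 3)/(-31 + (-2 + 1 - 3)) = -18*(-4)/(-31 - 4) = -18*(-4)/(-35) = -18*(-4)*(-1)/35 = -9*8/35 = -72/35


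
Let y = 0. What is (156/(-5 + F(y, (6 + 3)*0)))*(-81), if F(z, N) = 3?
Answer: 6318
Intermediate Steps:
(156/(-5 + F(y, (6 + 3)*0)))*(-81) = (156/(-5 + 3))*(-81) = (156/(-2))*(-81) = (156*(-1/2))*(-81) = -78*(-81) = 6318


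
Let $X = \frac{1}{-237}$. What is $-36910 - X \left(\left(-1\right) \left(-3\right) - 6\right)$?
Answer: $- \frac{2915891}{79} \approx -36910.0$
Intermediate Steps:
$X = - \frac{1}{237} \approx -0.0042194$
$-36910 - X \left(\left(-1\right) \left(-3\right) - 6\right) = -36910 - - \frac{\left(-1\right) \left(-3\right) - 6}{237} = -36910 - - \frac{3 - 6}{237} = -36910 - \left(- \frac{1}{237}\right) \left(-3\right) = -36910 - \frac{1}{79} = - \frac{2915891}{79}$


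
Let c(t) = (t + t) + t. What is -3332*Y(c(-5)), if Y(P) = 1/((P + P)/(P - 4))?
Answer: -31654/15 ≈ -2110.3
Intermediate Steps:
c(t) = 3*t (c(t) = 2*t + t = 3*t)
Y(P) = (-4 + P)/(2*P) (Y(P) = 1/((2*P)/(-4 + P)) = 1/(2*P/(-4 + P)) = (-4 + P)/(2*P))
-3332*Y(c(-5)) = -1666*(-4 + 3*(-5))/(3*(-5)) = -1666*(-4 - 15)/(-15) = -1666*(-1)*(-19)/15 = -3332*19/30 = -31654/15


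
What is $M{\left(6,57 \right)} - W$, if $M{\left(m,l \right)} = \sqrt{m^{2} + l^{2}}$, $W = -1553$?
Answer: $1553 + 3 \sqrt{365} \approx 1610.3$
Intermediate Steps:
$M{\left(m,l \right)} = \sqrt{l^{2} + m^{2}}$
$M{\left(6,57 \right)} - W = \sqrt{57^{2} + 6^{2}} - -1553 = \sqrt{3249 + 36} + 1553 = \sqrt{3285} + 1553 = 3 \sqrt{365} + 1553 = 1553 + 3 \sqrt{365}$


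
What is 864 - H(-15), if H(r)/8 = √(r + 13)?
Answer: 864 - 8*I*√2 ≈ 864.0 - 11.314*I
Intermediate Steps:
H(r) = 8*√(13 + r) (H(r) = 8*√(r + 13) = 8*√(13 + r))
864 - H(-15) = 864 - 8*√(13 - 15) = 864 - 8*√(-2) = 864 - 8*I*√2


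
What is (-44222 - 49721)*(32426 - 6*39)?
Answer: -3024213056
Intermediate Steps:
(-44222 - 49721)*(32426 - 6*39) = -93943*(32426 - 234) = -93943*32192 = -3024213056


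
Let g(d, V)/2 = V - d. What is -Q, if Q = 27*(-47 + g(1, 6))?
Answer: 999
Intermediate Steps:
g(d, V) = -2*d + 2*V (g(d, V) = 2*(V - d) = -2*d + 2*V)
Q = -999 (Q = 27*(-47 + (-2*1 + 2*6)) = 27*(-47 + (-2 + 12)) = 27*(-47 + 10) = 27*(-37) = -999)
-Q = -1*(-999) = 999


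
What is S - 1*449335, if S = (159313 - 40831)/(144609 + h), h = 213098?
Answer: -22961450909/51101 ≈ -4.4933e+5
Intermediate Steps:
S = 16926/51101 (S = (159313 - 40831)/(144609 + 213098) = 118482/357707 = 118482*(1/357707) = 16926/51101 ≈ 0.33123)
S - 1*449335 = 16926/51101 - 1*449335 = 16926/51101 - 449335 = -22961450909/51101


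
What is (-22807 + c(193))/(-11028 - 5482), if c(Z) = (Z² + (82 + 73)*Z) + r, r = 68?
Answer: -8885/3302 ≈ -2.6908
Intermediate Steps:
c(Z) = 68 + Z² + 155*Z (c(Z) = (Z² + (82 + 73)*Z) + 68 = (Z² + 155*Z) + 68 = 68 + Z² + 155*Z)
(-22807 + c(193))/(-11028 - 5482) = (-22807 + (68 + 193² + 155*193))/(-11028 - 5482) = (-22807 + (68 + 37249 + 29915))/(-16510) = (-22807 + 67232)*(-1/16510) = 44425*(-1/16510) = -8885/3302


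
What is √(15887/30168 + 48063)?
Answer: √1215083634698/5028 ≈ 219.23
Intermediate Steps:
√(15887/30168 + 48063) = √(1449980471/30168) = √1215083634698/5028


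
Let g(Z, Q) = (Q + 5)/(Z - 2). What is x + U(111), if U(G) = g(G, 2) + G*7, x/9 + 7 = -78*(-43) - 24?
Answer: 3344563/109 ≈ 30684.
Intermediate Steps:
g(Z, Q) = (5 + Q)/(-2 + Z)
x = 29907 (x = -63 + 9*(-78*(-43) - 24) = -63 + 9*(3354 - 24) = -63 + 9*3330 = -63 + 29970 = 29907)
U(G) = 7*G + 7/(-2 + G) (U(G) = (5 + 2)/(-2 + G) + G*7 = 7/(-2 + G) + 7*G = 7*G + 7/(-2 + G))
x + U(111) = 29907 + 7*(1 + 111*(-2 + 111))/(-2 + 111) = 29907 + 7*(1 + 111*109)/109 = 29907 + 7*(1/109)*(1 + 12099) = 29907 + 7*(1/109)*12100 = 29907 + 84700/109 = 3344563/109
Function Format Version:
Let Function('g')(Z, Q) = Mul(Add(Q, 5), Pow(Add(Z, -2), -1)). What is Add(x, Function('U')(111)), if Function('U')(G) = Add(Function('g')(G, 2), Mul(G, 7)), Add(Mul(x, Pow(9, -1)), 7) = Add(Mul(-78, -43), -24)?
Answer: Rational(3344563, 109) ≈ 30684.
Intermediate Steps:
Function('g')(Z, Q) = Mul(Pow(Add(-2, Z), -1), Add(5, Q)) (Function('g')(Z, Q) = Mul(Add(5, Q), Pow(Add(-2, Z), -1)) = Mul(Pow(Add(-2, Z), -1), Add(5, Q)))
x = 29907 (x = Add(-63, Mul(9, Add(Mul(-78, -43), -24))) = Add(-63, Mul(9, Add(3354, -24))) = Add(-63, Mul(9, 3330)) = Add(-63, 29970) = 29907)
Function('U')(G) = Add(Mul(7, G), Mul(7, Pow(Add(-2, G), -1))) (Function('U')(G) = Add(Mul(Pow(Add(-2, G), -1), Add(5, 2)), Mul(G, 7)) = Add(Mul(Pow(Add(-2, G), -1), 7), Mul(7, G)) = Add(Mul(7, Pow(Add(-2, G), -1)), Mul(7, G)) = Add(Mul(7, G), Mul(7, Pow(Add(-2, G), -1))))
Add(x, Function('U')(111)) = Add(29907, Mul(7, Pow(Add(-2, 111), -1), Add(1, Mul(111, Add(-2, 111))))) = Add(29907, Mul(7, Pow(109, -1), Add(1, Mul(111, 109)))) = Add(29907, Mul(7, Rational(1, 109), Add(1, 12099))) = Add(29907, Mul(7, Rational(1, 109), 12100)) = Add(29907, Rational(84700, 109)) = Rational(3344563, 109)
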